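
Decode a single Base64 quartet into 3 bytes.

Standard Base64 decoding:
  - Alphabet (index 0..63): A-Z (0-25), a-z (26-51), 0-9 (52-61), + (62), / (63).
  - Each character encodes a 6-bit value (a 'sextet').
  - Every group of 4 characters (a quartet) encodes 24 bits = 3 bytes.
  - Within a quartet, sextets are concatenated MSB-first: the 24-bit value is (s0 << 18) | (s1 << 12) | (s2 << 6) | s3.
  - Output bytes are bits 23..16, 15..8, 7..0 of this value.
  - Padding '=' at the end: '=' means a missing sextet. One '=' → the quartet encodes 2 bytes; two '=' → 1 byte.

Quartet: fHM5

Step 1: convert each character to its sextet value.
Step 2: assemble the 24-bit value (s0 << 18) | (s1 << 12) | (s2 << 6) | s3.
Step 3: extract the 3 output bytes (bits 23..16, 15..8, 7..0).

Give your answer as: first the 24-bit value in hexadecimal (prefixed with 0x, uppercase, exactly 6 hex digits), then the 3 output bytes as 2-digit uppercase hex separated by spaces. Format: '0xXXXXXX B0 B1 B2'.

Answer: 0x7C7339 7C 73 39

Derivation:
Sextets: f=31, H=7, M=12, 5=57
24-bit: (31<<18) | (7<<12) | (12<<6) | 57
      = 0x7C0000 | 0x007000 | 0x000300 | 0x000039
      = 0x7C7339
Bytes: (v>>16)&0xFF=7C, (v>>8)&0xFF=73, v&0xFF=39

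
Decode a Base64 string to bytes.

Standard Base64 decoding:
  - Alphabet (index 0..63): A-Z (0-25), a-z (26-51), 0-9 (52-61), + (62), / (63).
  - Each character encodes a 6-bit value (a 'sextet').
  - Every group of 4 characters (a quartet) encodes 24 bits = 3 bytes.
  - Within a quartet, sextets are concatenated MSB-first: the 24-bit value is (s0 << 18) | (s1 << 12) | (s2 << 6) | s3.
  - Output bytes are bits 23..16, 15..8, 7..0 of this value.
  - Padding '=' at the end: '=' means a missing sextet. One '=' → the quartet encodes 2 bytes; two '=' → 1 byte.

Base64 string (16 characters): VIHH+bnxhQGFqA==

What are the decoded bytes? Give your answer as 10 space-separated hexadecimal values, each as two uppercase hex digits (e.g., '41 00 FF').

Answer: 54 81 C7 F9 B9 F1 85 01 85 A8

Derivation:
After char 0 ('V'=21): chars_in_quartet=1 acc=0x15 bytes_emitted=0
After char 1 ('I'=8): chars_in_quartet=2 acc=0x548 bytes_emitted=0
After char 2 ('H'=7): chars_in_quartet=3 acc=0x15207 bytes_emitted=0
After char 3 ('H'=7): chars_in_quartet=4 acc=0x5481C7 -> emit 54 81 C7, reset; bytes_emitted=3
After char 4 ('+'=62): chars_in_quartet=1 acc=0x3E bytes_emitted=3
After char 5 ('b'=27): chars_in_quartet=2 acc=0xF9B bytes_emitted=3
After char 6 ('n'=39): chars_in_quartet=3 acc=0x3E6E7 bytes_emitted=3
After char 7 ('x'=49): chars_in_quartet=4 acc=0xF9B9F1 -> emit F9 B9 F1, reset; bytes_emitted=6
After char 8 ('h'=33): chars_in_quartet=1 acc=0x21 bytes_emitted=6
After char 9 ('Q'=16): chars_in_quartet=2 acc=0x850 bytes_emitted=6
After char 10 ('G'=6): chars_in_quartet=3 acc=0x21406 bytes_emitted=6
After char 11 ('F'=5): chars_in_quartet=4 acc=0x850185 -> emit 85 01 85, reset; bytes_emitted=9
After char 12 ('q'=42): chars_in_quartet=1 acc=0x2A bytes_emitted=9
After char 13 ('A'=0): chars_in_quartet=2 acc=0xA80 bytes_emitted=9
Padding '==': partial quartet acc=0xA80 -> emit A8; bytes_emitted=10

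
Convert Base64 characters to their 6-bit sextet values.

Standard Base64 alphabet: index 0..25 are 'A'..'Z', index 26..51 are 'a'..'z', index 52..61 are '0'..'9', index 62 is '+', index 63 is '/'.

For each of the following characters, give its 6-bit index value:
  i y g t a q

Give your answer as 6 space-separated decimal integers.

'i': a..z range, 26 + ord('i') − ord('a') = 34
'y': a..z range, 26 + ord('y') − ord('a') = 50
'g': a..z range, 26 + ord('g') − ord('a') = 32
't': a..z range, 26 + ord('t') − ord('a') = 45
'a': a..z range, 26 + ord('a') − ord('a') = 26
'q': a..z range, 26 + ord('q') − ord('a') = 42

Answer: 34 50 32 45 26 42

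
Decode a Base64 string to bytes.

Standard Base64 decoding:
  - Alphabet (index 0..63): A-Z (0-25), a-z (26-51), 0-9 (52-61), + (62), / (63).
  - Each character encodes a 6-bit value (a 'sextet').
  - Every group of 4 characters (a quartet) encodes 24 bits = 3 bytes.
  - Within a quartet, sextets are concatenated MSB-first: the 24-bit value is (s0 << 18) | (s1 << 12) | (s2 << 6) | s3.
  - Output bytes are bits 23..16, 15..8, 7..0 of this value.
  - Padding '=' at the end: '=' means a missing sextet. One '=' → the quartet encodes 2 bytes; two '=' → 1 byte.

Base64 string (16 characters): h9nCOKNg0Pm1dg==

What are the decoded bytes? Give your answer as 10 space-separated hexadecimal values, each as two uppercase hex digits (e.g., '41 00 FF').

Answer: 87 D9 C2 38 A3 60 D0 F9 B5 76

Derivation:
After char 0 ('h'=33): chars_in_quartet=1 acc=0x21 bytes_emitted=0
After char 1 ('9'=61): chars_in_quartet=2 acc=0x87D bytes_emitted=0
After char 2 ('n'=39): chars_in_quartet=3 acc=0x21F67 bytes_emitted=0
After char 3 ('C'=2): chars_in_quartet=4 acc=0x87D9C2 -> emit 87 D9 C2, reset; bytes_emitted=3
After char 4 ('O'=14): chars_in_quartet=1 acc=0xE bytes_emitted=3
After char 5 ('K'=10): chars_in_quartet=2 acc=0x38A bytes_emitted=3
After char 6 ('N'=13): chars_in_quartet=3 acc=0xE28D bytes_emitted=3
After char 7 ('g'=32): chars_in_quartet=4 acc=0x38A360 -> emit 38 A3 60, reset; bytes_emitted=6
After char 8 ('0'=52): chars_in_quartet=1 acc=0x34 bytes_emitted=6
After char 9 ('P'=15): chars_in_quartet=2 acc=0xD0F bytes_emitted=6
After char 10 ('m'=38): chars_in_quartet=3 acc=0x343E6 bytes_emitted=6
After char 11 ('1'=53): chars_in_quartet=4 acc=0xD0F9B5 -> emit D0 F9 B5, reset; bytes_emitted=9
After char 12 ('d'=29): chars_in_quartet=1 acc=0x1D bytes_emitted=9
After char 13 ('g'=32): chars_in_quartet=2 acc=0x760 bytes_emitted=9
Padding '==': partial quartet acc=0x760 -> emit 76; bytes_emitted=10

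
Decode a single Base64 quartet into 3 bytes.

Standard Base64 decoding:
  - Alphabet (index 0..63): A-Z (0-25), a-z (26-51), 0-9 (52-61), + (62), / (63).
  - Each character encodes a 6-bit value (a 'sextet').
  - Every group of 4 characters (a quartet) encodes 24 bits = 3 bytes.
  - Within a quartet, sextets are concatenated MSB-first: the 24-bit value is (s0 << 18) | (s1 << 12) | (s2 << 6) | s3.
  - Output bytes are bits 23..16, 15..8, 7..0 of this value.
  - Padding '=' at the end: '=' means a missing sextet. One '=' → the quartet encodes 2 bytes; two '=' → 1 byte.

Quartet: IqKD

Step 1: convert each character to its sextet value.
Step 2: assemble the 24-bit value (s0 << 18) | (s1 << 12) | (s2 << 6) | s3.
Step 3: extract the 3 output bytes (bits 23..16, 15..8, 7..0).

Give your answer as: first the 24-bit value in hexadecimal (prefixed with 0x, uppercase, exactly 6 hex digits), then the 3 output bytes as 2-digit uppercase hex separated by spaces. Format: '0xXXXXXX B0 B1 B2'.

Answer: 0x22A283 22 A2 83

Derivation:
Sextets: I=8, q=42, K=10, D=3
24-bit: (8<<18) | (42<<12) | (10<<6) | 3
      = 0x200000 | 0x02A000 | 0x000280 | 0x000003
      = 0x22A283
Bytes: (v>>16)&0xFF=22, (v>>8)&0xFF=A2, v&0xFF=83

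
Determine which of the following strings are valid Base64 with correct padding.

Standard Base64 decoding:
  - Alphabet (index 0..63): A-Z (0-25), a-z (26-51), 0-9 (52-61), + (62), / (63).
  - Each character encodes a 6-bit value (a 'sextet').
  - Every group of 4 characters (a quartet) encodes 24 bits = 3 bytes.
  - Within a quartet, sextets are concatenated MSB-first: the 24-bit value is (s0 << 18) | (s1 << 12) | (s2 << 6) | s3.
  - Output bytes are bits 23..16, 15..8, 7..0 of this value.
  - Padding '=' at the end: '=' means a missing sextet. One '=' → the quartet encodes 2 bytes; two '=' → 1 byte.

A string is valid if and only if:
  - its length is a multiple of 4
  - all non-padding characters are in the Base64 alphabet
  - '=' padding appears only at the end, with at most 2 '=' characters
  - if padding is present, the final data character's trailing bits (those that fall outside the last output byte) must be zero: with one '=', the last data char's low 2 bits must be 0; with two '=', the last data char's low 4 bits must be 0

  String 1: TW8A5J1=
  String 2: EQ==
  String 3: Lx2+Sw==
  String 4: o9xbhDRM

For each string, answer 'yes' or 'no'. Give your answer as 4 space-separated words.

String 1: 'TW8A5J1=' → invalid (bad trailing bits)
String 2: 'EQ==' → valid
String 3: 'Lx2+Sw==' → valid
String 4: 'o9xbhDRM' → valid

Answer: no yes yes yes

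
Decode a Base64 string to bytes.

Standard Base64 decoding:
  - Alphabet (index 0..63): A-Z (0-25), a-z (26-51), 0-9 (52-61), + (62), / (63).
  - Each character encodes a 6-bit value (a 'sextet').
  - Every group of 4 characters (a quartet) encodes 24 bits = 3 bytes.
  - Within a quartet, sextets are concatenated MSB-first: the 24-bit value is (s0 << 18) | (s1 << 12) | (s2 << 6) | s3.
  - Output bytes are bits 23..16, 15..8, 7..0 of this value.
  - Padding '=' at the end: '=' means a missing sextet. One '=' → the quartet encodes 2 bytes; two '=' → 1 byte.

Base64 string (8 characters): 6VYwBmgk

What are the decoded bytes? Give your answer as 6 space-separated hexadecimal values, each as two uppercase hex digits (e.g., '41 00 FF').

After char 0 ('6'=58): chars_in_quartet=1 acc=0x3A bytes_emitted=0
After char 1 ('V'=21): chars_in_quartet=2 acc=0xE95 bytes_emitted=0
After char 2 ('Y'=24): chars_in_quartet=3 acc=0x3A558 bytes_emitted=0
After char 3 ('w'=48): chars_in_quartet=4 acc=0xE95630 -> emit E9 56 30, reset; bytes_emitted=3
After char 4 ('B'=1): chars_in_quartet=1 acc=0x1 bytes_emitted=3
After char 5 ('m'=38): chars_in_quartet=2 acc=0x66 bytes_emitted=3
After char 6 ('g'=32): chars_in_quartet=3 acc=0x19A0 bytes_emitted=3
After char 7 ('k'=36): chars_in_quartet=4 acc=0x66824 -> emit 06 68 24, reset; bytes_emitted=6

Answer: E9 56 30 06 68 24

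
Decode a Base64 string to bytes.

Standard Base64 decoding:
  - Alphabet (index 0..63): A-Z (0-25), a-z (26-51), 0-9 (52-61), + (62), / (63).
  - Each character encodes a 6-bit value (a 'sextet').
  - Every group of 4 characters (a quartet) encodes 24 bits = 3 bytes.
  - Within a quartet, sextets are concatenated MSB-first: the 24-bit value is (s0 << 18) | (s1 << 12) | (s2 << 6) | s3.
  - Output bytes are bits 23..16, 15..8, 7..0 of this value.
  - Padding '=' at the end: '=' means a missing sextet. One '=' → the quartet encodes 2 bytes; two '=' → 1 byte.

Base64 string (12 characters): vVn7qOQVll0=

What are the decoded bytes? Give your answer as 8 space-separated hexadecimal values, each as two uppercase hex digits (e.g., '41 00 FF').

After char 0 ('v'=47): chars_in_quartet=1 acc=0x2F bytes_emitted=0
After char 1 ('V'=21): chars_in_quartet=2 acc=0xBD5 bytes_emitted=0
After char 2 ('n'=39): chars_in_quartet=3 acc=0x2F567 bytes_emitted=0
After char 3 ('7'=59): chars_in_quartet=4 acc=0xBD59FB -> emit BD 59 FB, reset; bytes_emitted=3
After char 4 ('q'=42): chars_in_quartet=1 acc=0x2A bytes_emitted=3
After char 5 ('O'=14): chars_in_quartet=2 acc=0xA8E bytes_emitted=3
After char 6 ('Q'=16): chars_in_quartet=3 acc=0x2A390 bytes_emitted=3
After char 7 ('V'=21): chars_in_quartet=4 acc=0xA8E415 -> emit A8 E4 15, reset; bytes_emitted=6
After char 8 ('l'=37): chars_in_quartet=1 acc=0x25 bytes_emitted=6
After char 9 ('l'=37): chars_in_quartet=2 acc=0x965 bytes_emitted=6
After char 10 ('0'=52): chars_in_quartet=3 acc=0x25974 bytes_emitted=6
Padding '=': partial quartet acc=0x25974 -> emit 96 5D; bytes_emitted=8

Answer: BD 59 FB A8 E4 15 96 5D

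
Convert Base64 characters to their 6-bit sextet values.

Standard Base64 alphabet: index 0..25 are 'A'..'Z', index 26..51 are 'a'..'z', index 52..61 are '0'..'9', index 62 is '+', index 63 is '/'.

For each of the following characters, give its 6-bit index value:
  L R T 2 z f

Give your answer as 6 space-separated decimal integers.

Answer: 11 17 19 54 51 31

Derivation:
'L': A..Z range, ord('L') − ord('A') = 11
'R': A..Z range, ord('R') − ord('A') = 17
'T': A..Z range, ord('T') − ord('A') = 19
'2': 0..9 range, 52 + ord('2') − ord('0') = 54
'z': a..z range, 26 + ord('z') − ord('a') = 51
'f': a..z range, 26 + ord('f') − ord('a') = 31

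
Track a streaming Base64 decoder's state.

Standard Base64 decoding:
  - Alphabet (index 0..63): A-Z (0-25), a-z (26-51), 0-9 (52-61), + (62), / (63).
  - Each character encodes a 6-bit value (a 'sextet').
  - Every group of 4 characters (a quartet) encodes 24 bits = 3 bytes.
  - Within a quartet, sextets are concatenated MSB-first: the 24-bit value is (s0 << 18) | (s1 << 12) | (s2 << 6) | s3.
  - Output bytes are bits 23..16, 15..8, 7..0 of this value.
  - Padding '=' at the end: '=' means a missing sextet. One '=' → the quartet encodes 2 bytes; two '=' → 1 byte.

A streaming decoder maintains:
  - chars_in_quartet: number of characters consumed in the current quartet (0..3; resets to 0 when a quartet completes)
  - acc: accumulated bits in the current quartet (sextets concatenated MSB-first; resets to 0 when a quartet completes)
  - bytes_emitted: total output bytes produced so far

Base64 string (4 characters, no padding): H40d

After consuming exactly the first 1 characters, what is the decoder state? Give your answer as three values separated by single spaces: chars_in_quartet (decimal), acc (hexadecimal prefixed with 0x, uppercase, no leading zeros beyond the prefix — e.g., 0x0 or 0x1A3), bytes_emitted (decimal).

After char 0 ('H'=7): chars_in_quartet=1 acc=0x7 bytes_emitted=0

Answer: 1 0x7 0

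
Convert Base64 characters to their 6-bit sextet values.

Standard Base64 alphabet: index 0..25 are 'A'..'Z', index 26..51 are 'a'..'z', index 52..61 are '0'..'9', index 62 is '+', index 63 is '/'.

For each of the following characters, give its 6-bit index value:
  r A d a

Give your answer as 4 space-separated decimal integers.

'r': a..z range, 26 + ord('r') − ord('a') = 43
'A': A..Z range, ord('A') − ord('A') = 0
'd': a..z range, 26 + ord('d') − ord('a') = 29
'a': a..z range, 26 + ord('a') − ord('a') = 26

Answer: 43 0 29 26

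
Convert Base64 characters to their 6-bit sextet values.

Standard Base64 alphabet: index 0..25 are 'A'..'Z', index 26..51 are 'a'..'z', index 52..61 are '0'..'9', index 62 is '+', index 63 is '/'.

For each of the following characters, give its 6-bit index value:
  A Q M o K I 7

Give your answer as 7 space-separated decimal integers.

'A': A..Z range, ord('A') − ord('A') = 0
'Q': A..Z range, ord('Q') − ord('A') = 16
'M': A..Z range, ord('M') − ord('A') = 12
'o': a..z range, 26 + ord('o') − ord('a') = 40
'K': A..Z range, ord('K') − ord('A') = 10
'I': A..Z range, ord('I') − ord('A') = 8
'7': 0..9 range, 52 + ord('7') − ord('0') = 59

Answer: 0 16 12 40 10 8 59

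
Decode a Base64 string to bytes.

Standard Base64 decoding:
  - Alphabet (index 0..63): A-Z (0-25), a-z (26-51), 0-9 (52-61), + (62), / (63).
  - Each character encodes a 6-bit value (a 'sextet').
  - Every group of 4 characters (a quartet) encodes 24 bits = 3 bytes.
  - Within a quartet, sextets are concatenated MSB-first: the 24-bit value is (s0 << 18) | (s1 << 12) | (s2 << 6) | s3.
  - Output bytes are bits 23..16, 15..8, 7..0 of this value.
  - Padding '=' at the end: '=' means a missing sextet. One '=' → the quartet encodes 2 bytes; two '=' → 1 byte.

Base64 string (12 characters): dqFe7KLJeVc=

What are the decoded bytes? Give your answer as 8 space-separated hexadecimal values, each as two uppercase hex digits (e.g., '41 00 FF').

After char 0 ('d'=29): chars_in_quartet=1 acc=0x1D bytes_emitted=0
After char 1 ('q'=42): chars_in_quartet=2 acc=0x76A bytes_emitted=0
After char 2 ('F'=5): chars_in_quartet=3 acc=0x1DA85 bytes_emitted=0
After char 3 ('e'=30): chars_in_quartet=4 acc=0x76A15E -> emit 76 A1 5E, reset; bytes_emitted=3
After char 4 ('7'=59): chars_in_quartet=1 acc=0x3B bytes_emitted=3
After char 5 ('K'=10): chars_in_quartet=2 acc=0xECA bytes_emitted=3
After char 6 ('L'=11): chars_in_quartet=3 acc=0x3B28B bytes_emitted=3
After char 7 ('J'=9): chars_in_quartet=4 acc=0xECA2C9 -> emit EC A2 C9, reset; bytes_emitted=6
After char 8 ('e'=30): chars_in_quartet=1 acc=0x1E bytes_emitted=6
After char 9 ('V'=21): chars_in_quartet=2 acc=0x795 bytes_emitted=6
After char 10 ('c'=28): chars_in_quartet=3 acc=0x1E55C bytes_emitted=6
Padding '=': partial quartet acc=0x1E55C -> emit 79 57; bytes_emitted=8

Answer: 76 A1 5E EC A2 C9 79 57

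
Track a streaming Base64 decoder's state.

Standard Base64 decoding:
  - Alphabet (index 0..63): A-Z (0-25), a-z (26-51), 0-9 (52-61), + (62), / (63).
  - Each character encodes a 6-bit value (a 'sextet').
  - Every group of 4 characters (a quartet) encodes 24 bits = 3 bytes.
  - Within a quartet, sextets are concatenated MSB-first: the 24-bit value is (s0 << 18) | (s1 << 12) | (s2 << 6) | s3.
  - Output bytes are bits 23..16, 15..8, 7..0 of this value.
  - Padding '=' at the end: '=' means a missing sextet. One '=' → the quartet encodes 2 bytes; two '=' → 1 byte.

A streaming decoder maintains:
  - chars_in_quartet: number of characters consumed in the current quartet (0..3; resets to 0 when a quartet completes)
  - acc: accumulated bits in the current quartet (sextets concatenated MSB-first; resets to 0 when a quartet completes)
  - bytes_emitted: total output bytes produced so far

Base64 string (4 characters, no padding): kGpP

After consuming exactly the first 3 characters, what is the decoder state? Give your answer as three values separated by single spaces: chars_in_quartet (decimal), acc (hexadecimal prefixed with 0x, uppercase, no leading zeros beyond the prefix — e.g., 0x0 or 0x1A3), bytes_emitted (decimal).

Answer: 3 0x241A9 0

Derivation:
After char 0 ('k'=36): chars_in_quartet=1 acc=0x24 bytes_emitted=0
After char 1 ('G'=6): chars_in_quartet=2 acc=0x906 bytes_emitted=0
After char 2 ('p'=41): chars_in_quartet=3 acc=0x241A9 bytes_emitted=0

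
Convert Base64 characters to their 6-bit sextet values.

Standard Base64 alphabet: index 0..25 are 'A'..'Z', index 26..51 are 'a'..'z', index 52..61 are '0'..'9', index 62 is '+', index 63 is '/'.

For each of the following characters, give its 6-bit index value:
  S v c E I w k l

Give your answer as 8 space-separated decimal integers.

'S': A..Z range, ord('S') − ord('A') = 18
'v': a..z range, 26 + ord('v') − ord('a') = 47
'c': a..z range, 26 + ord('c') − ord('a') = 28
'E': A..Z range, ord('E') − ord('A') = 4
'I': A..Z range, ord('I') − ord('A') = 8
'w': a..z range, 26 + ord('w') − ord('a') = 48
'k': a..z range, 26 + ord('k') − ord('a') = 36
'l': a..z range, 26 + ord('l') − ord('a') = 37

Answer: 18 47 28 4 8 48 36 37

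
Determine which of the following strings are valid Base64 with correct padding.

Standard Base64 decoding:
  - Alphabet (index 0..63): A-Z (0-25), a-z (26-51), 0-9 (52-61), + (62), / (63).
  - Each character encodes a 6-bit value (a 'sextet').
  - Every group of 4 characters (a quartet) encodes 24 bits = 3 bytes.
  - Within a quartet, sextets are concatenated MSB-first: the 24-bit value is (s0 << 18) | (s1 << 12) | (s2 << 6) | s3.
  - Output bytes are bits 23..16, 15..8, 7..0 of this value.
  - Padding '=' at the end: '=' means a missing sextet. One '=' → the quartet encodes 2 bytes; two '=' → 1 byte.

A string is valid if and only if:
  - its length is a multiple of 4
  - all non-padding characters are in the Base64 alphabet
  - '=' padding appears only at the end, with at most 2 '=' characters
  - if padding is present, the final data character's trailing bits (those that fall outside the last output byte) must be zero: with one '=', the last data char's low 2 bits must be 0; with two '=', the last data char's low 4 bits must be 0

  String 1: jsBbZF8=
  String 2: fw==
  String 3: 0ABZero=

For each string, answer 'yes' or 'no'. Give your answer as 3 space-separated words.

Answer: yes yes yes

Derivation:
String 1: 'jsBbZF8=' → valid
String 2: 'fw==' → valid
String 3: '0ABZero=' → valid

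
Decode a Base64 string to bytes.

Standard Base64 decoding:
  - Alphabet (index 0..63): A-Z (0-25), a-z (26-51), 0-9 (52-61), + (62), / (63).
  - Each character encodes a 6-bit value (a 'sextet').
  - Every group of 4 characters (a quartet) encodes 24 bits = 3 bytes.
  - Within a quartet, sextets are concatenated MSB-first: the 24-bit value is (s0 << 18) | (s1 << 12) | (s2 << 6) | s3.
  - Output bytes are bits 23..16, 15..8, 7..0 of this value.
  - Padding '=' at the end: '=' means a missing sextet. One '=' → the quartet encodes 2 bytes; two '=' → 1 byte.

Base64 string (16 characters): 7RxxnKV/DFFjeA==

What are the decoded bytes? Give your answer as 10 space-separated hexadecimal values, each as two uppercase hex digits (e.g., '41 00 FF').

Answer: ED 1C 71 9C A5 7F 0C 51 63 78

Derivation:
After char 0 ('7'=59): chars_in_quartet=1 acc=0x3B bytes_emitted=0
After char 1 ('R'=17): chars_in_quartet=2 acc=0xED1 bytes_emitted=0
After char 2 ('x'=49): chars_in_quartet=3 acc=0x3B471 bytes_emitted=0
After char 3 ('x'=49): chars_in_quartet=4 acc=0xED1C71 -> emit ED 1C 71, reset; bytes_emitted=3
After char 4 ('n'=39): chars_in_quartet=1 acc=0x27 bytes_emitted=3
After char 5 ('K'=10): chars_in_quartet=2 acc=0x9CA bytes_emitted=3
After char 6 ('V'=21): chars_in_quartet=3 acc=0x27295 bytes_emitted=3
After char 7 ('/'=63): chars_in_quartet=4 acc=0x9CA57F -> emit 9C A5 7F, reset; bytes_emitted=6
After char 8 ('D'=3): chars_in_quartet=1 acc=0x3 bytes_emitted=6
After char 9 ('F'=5): chars_in_quartet=2 acc=0xC5 bytes_emitted=6
After char 10 ('F'=5): chars_in_quartet=3 acc=0x3145 bytes_emitted=6
After char 11 ('j'=35): chars_in_quartet=4 acc=0xC5163 -> emit 0C 51 63, reset; bytes_emitted=9
After char 12 ('e'=30): chars_in_quartet=1 acc=0x1E bytes_emitted=9
After char 13 ('A'=0): chars_in_quartet=2 acc=0x780 bytes_emitted=9
Padding '==': partial quartet acc=0x780 -> emit 78; bytes_emitted=10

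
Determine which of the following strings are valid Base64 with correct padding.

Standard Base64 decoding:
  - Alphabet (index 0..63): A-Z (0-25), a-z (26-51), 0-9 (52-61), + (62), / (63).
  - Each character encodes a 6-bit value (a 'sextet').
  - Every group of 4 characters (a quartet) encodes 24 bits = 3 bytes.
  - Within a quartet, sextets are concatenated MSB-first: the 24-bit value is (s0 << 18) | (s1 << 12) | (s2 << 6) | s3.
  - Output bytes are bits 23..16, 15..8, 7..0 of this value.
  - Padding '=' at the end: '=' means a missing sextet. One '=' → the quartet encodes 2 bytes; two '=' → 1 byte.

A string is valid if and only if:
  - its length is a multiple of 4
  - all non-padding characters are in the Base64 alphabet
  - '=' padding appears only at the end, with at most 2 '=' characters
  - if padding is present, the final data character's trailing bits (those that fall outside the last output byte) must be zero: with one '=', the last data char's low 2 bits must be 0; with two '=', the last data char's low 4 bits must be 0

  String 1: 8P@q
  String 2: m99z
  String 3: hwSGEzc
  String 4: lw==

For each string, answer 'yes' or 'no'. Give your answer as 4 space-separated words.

String 1: '8P@q' → invalid (bad char(s): ['@'])
String 2: 'm99z' → valid
String 3: 'hwSGEzc' → invalid (len=7 not mult of 4)
String 4: 'lw==' → valid

Answer: no yes no yes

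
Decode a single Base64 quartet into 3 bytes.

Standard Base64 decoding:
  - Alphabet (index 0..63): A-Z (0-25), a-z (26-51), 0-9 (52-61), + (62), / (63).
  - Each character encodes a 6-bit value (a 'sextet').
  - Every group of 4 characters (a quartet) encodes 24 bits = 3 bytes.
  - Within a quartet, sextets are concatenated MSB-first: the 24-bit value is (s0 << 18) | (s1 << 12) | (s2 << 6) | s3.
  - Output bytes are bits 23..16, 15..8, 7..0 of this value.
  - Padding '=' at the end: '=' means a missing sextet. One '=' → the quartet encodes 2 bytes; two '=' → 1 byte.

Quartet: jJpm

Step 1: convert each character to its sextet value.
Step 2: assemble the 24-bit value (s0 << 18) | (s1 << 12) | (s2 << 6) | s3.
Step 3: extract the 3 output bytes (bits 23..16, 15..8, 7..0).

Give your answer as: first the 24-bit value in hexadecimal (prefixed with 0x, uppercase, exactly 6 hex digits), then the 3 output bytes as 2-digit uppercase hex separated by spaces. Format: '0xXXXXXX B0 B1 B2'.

Answer: 0x8C9A66 8C 9A 66

Derivation:
Sextets: j=35, J=9, p=41, m=38
24-bit: (35<<18) | (9<<12) | (41<<6) | 38
      = 0x8C0000 | 0x009000 | 0x000A40 | 0x000026
      = 0x8C9A66
Bytes: (v>>16)&0xFF=8C, (v>>8)&0xFF=9A, v&0xFF=66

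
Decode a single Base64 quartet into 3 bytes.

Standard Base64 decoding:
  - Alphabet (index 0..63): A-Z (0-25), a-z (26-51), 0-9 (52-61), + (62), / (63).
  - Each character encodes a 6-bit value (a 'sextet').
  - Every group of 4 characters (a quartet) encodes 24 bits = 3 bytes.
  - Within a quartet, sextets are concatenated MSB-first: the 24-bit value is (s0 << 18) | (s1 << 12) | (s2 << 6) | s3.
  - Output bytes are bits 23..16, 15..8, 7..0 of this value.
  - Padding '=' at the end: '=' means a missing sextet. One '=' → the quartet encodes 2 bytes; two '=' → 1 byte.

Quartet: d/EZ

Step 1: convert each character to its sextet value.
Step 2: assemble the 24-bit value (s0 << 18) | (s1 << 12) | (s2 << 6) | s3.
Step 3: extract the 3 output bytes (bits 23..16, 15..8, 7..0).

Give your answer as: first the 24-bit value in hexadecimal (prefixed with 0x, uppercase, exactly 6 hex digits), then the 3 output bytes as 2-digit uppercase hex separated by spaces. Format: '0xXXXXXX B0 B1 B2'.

Sextets: d=29, /=63, E=4, Z=25
24-bit: (29<<18) | (63<<12) | (4<<6) | 25
      = 0x740000 | 0x03F000 | 0x000100 | 0x000019
      = 0x77F119
Bytes: (v>>16)&0xFF=77, (v>>8)&0xFF=F1, v&0xFF=19

Answer: 0x77F119 77 F1 19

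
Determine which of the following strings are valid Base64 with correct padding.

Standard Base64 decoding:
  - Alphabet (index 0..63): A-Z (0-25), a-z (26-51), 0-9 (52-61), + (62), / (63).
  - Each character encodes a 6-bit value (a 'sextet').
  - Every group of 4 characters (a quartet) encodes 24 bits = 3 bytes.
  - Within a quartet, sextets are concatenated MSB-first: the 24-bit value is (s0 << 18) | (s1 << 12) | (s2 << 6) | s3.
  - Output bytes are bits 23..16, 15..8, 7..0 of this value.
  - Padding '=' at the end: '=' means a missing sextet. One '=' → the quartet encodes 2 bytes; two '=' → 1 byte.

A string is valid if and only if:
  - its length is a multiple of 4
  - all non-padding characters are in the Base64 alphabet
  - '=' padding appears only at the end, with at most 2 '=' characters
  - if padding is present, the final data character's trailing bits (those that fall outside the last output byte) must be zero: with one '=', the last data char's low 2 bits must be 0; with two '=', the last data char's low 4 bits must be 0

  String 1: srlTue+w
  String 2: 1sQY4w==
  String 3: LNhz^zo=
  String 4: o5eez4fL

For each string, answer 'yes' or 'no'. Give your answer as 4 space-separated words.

String 1: 'srlTue+w' → valid
String 2: '1sQY4w==' → valid
String 3: 'LNhz^zo=' → invalid (bad char(s): ['^'])
String 4: 'o5eez4fL' → valid

Answer: yes yes no yes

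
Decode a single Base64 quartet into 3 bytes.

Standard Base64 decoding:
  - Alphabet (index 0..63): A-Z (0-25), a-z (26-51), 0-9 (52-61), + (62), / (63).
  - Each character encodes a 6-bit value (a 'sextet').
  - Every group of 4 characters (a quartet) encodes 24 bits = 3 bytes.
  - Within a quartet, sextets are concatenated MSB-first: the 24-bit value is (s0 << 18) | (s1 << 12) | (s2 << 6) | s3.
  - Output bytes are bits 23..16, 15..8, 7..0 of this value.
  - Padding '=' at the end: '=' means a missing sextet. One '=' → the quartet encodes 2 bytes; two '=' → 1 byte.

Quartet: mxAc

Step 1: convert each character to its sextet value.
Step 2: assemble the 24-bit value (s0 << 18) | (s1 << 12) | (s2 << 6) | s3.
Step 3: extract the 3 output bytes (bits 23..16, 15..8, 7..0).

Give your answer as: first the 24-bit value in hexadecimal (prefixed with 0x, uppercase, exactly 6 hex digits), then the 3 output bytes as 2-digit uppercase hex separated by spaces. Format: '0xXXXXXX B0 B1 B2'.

Sextets: m=38, x=49, A=0, c=28
24-bit: (38<<18) | (49<<12) | (0<<6) | 28
      = 0x980000 | 0x031000 | 0x000000 | 0x00001C
      = 0x9B101C
Bytes: (v>>16)&0xFF=9B, (v>>8)&0xFF=10, v&0xFF=1C

Answer: 0x9B101C 9B 10 1C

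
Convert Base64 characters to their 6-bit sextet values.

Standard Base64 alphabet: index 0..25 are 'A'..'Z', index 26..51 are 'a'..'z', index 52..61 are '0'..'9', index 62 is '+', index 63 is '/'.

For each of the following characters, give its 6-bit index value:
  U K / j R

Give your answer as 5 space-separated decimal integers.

'U': A..Z range, ord('U') − ord('A') = 20
'K': A..Z range, ord('K') − ord('A') = 10
'/': index 63
'j': a..z range, 26 + ord('j') − ord('a') = 35
'R': A..Z range, ord('R') − ord('A') = 17

Answer: 20 10 63 35 17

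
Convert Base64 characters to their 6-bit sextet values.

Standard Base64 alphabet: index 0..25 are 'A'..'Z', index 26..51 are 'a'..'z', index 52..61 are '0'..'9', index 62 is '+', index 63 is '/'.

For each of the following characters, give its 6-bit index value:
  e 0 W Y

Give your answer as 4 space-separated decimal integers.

'e': a..z range, 26 + ord('e') − ord('a') = 30
'0': 0..9 range, 52 + ord('0') − ord('0') = 52
'W': A..Z range, ord('W') − ord('A') = 22
'Y': A..Z range, ord('Y') − ord('A') = 24

Answer: 30 52 22 24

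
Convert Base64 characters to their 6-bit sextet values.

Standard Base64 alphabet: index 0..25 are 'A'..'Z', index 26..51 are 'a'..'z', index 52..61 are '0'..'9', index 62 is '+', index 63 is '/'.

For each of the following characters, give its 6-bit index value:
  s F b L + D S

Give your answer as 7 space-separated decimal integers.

's': a..z range, 26 + ord('s') − ord('a') = 44
'F': A..Z range, ord('F') − ord('A') = 5
'b': a..z range, 26 + ord('b') − ord('a') = 27
'L': A..Z range, ord('L') − ord('A') = 11
'+': index 62
'D': A..Z range, ord('D') − ord('A') = 3
'S': A..Z range, ord('S') − ord('A') = 18

Answer: 44 5 27 11 62 3 18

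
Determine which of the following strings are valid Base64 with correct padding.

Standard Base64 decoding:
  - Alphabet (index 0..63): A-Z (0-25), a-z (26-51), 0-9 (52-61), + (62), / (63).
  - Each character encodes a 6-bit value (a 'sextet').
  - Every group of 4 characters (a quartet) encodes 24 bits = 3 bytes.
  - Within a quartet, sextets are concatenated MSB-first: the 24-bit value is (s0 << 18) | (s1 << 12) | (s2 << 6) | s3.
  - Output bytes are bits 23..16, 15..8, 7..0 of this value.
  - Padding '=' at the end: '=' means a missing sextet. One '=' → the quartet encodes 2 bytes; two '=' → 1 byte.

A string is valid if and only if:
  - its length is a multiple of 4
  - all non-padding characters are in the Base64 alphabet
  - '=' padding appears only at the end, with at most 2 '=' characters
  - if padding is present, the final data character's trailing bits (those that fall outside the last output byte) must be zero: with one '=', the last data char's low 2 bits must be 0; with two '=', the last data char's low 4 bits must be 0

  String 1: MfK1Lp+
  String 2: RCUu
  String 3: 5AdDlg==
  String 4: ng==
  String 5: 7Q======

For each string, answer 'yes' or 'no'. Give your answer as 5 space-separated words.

String 1: 'MfK1Lp+' → invalid (len=7 not mult of 4)
String 2: 'RCUu' → valid
String 3: '5AdDlg==' → valid
String 4: 'ng==' → valid
String 5: '7Q======' → invalid (6 pad chars (max 2))

Answer: no yes yes yes no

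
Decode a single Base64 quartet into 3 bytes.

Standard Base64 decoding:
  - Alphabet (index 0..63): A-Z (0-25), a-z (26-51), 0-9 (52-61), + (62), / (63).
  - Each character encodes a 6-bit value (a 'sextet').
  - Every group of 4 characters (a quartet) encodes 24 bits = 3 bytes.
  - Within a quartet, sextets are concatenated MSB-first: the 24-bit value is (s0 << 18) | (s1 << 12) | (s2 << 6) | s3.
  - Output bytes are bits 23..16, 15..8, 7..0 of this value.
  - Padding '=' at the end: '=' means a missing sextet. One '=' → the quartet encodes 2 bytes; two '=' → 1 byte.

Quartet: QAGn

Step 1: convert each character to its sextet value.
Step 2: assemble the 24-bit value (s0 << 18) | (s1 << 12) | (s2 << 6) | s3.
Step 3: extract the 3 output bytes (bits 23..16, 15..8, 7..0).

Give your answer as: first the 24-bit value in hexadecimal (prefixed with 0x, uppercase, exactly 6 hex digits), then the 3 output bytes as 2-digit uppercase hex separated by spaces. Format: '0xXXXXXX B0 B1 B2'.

Sextets: Q=16, A=0, G=6, n=39
24-bit: (16<<18) | (0<<12) | (6<<6) | 39
      = 0x400000 | 0x000000 | 0x000180 | 0x000027
      = 0x4001A7
Bytes: (v>>16)&0xFF=40, (v>>8)&0xFF=01, v&0xFF=A7

Answer: 0x4001A7 40 01 A7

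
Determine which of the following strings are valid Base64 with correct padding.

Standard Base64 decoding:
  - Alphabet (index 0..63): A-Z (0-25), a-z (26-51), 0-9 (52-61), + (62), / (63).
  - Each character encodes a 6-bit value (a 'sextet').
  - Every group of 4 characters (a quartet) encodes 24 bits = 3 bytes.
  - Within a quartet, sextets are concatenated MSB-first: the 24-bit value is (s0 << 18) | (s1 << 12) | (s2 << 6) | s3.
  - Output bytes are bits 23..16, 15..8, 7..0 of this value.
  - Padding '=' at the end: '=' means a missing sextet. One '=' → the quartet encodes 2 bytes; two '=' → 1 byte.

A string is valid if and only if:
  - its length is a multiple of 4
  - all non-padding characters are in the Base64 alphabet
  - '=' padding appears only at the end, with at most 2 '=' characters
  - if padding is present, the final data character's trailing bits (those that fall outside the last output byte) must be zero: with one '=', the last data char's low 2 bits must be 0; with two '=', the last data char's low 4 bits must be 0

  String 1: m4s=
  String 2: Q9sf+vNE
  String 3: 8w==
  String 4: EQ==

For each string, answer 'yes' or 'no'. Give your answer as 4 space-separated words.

Answer: yes yes yes yes

Derivation:
String 1: 'm4s=' → valid
String 2: 'Q9sf+vNE' → valid
String 3: '8w==' → valid
String 4: 'EQ==' → valid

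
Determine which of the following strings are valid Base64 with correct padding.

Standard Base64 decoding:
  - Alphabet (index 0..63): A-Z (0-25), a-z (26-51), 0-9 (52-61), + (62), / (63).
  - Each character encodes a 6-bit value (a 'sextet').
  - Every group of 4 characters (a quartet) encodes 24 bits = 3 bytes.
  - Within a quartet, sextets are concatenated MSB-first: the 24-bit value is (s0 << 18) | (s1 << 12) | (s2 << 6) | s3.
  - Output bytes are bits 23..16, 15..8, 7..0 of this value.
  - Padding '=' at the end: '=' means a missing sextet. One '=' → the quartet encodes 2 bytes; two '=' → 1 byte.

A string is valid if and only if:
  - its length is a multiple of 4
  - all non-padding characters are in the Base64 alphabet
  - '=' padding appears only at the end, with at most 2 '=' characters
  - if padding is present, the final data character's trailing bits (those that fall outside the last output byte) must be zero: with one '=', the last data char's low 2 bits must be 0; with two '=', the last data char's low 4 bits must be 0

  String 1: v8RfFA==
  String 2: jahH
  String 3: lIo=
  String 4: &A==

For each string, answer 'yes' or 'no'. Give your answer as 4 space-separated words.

String 1: 'v8RfFA==' → valid
String 2: 'jahH' → valid
String 3: 'lIo=' → valid
String 4: '&A==' → invalid (bad char(s): ['&'])

Answer: yes yes yes no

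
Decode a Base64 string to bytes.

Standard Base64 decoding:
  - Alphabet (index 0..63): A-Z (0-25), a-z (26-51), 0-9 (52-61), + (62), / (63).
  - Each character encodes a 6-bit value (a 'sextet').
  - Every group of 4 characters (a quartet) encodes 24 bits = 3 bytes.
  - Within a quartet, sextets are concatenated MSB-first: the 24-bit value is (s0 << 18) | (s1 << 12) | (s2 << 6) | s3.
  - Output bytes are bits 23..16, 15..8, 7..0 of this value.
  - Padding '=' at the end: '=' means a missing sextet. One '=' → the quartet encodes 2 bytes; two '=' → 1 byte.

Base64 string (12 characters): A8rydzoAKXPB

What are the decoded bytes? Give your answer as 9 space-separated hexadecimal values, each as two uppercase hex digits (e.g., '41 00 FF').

Answer: 03 CA F2 77 3A 00 29 73 C1

Derivation:
After char 0 ('A'=0): chars_in_quartet=1 acc=0x0 bytes_emitted=0
After char 1 ('8'=60): chars_in_quartet=2 acc=0x3C bytes_emitted=0
After char 2 ('r'=43): chars_in_quartet=3 acc=0xF2B bytes_emitted=0
After char 3 ('y'=50): chars_in_quartet=4 acc=0x3CAF2 -> emit 03 CA F2, reset; bytes_emitted=3
After char 4 ('d'=29): chars_in_quartet=1 acc=0x1D bytes_emitted=3
After char 5 ('z'=51): chars_in_quartet=2 acc=0x773 bytes_emitted=3
After char 6 ('o'=40): chars_in_quartet=3 acc=0x1DCE8 bytes_emitted=3
After char 7 ('A'=0): chars_in_quartet=4 acc=0x773A00 -> emit 77 3A 00, reset; bytes_emitted=6
After char 8 ('K'=10): chars_in_quartet=1 acc=0xA bytes_emitted=6
After char 9 ('X'=23): chars_in_quartet=2 acc=0x297 bytes_emitted=6
After char 10 ('P'=15): chars_in_quartet=3 acc=0xA5CF bytes_emitted=6
After char 11 ('B'=1): chars_in_quartet=4 acc=0x2973C1 -> emit 29 73 C1, reset; bytes_emitted=9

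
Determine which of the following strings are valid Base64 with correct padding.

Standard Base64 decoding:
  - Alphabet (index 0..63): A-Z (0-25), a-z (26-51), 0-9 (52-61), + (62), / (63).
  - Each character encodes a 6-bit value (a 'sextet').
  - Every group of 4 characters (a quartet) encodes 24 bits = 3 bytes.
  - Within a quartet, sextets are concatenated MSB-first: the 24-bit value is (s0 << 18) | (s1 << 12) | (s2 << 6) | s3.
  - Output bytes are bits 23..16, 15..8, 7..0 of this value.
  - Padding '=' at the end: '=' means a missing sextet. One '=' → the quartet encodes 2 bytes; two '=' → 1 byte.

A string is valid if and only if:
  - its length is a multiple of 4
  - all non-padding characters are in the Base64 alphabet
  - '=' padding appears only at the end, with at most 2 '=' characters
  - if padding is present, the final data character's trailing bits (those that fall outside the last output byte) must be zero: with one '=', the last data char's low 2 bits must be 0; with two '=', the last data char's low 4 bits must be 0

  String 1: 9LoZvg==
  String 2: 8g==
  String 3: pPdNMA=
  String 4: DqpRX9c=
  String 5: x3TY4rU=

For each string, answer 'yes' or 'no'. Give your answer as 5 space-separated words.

String 1: '9LoZvg==' → valid
String 2: '8g==' → valid
String 3: 'pPdNMA=' → invalid (len=7 not mult of 4)
String 4: 'DqpRX9c=' → valid
String 5: 'x3TY4rU=' → valid

Answer: yes yes no yes yes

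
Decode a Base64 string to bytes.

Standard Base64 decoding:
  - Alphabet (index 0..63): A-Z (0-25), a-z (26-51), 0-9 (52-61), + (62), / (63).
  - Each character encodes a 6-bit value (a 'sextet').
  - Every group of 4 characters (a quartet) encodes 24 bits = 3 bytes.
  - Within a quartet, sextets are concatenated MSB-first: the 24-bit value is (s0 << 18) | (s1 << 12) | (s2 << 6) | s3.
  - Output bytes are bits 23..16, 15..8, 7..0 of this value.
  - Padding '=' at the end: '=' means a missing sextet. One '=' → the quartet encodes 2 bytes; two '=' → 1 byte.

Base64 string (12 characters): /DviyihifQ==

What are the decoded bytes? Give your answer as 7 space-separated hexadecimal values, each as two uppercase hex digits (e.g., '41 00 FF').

Answer: FC 3B E2 CA 28 62 7D

Derivation:
After char 0 ('/'=63): chars_in_quartet=1 acc=0x3F bytes_emitted=0
After char 1 ('D'=3): chars_in_quartet=2 acc=0xFC3 bytes_emitted=0
After char 2 ('v'=47): chars_in_quartet=3 acc=0x3F0EF bytes_emitted=0
After char 3 ('i'=34): chars_in_quartet=4 acc=0xFC3BE2 -> emit FC 3B E2, reset; bytes_emitted=3
After char 4 ('y'=50): chars_in_quartet=1 acc=0x32 bytes_emitted=3
After char 5 ('i'=34): chars_in_quartet=2 acc=0xCA2 bytes_emitted=3
After char 6 ('h'=33): chars_in_quartet=3 acc=0x328A1 bytes_emitted=3
After char 7 ('i'=34): chars_in_quartet=4 acc=0xCA2862 -> emit CA 28 62, reset; bytes_emitted=6
After char 8 ('f'=31): chars_in_quartet=1 acc=0x1F bytes_emitted=6
After char 9 ('Q'=16): chars_in_quartet=2 acc=0x7D0 bytes_emitted=6
Padding '==': partial quartet acc=0x7D0 -> emit 7D; bytes_emitted=7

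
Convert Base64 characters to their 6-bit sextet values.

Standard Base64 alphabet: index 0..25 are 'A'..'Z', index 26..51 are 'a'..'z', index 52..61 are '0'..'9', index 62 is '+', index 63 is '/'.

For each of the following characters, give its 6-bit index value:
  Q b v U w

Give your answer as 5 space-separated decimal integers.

Answer: 16 27 47 20 48

Derivation:
'Q': A..Z range, ord('Q') − ord('A') = 16
'b': a..z range, 26 + ord('b') − ord('a') = 27
'v': a..z range, 26 + ord('v') − ord('a') = 47
'U': A..Z range, ord('U') − ord('A') = 20
'w': a..z range, 26 + ord('w') − ord('a') = 48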